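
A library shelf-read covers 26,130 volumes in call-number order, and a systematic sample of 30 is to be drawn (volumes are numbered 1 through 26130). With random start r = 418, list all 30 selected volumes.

418, 1289, 2160, 3031, 3902, 4773, 5644, 6515, 7386, 8257, 9128, 9999, 10870, 11741, 12612, 13483, 14354, 15225, 16096, 16967, 17838, 18709, 19580, 20451, 21322, 22193, 23064, 23935, 24806, 25677

k = N/n = 26130/30 = 871
volume 1: 418
volume 2: 418 + 871 = 1289
volume 3: 1289 + 871 = 2160
volume 4: 2160 + 871 = 3031
volume 5: 3031 + 871 = 3902
volume 6: 3902 + 871 = 4773
volume 7: 4773 + 871 = 5644
volume 8: 5644 + 871 = 6515
volume 9: 6515 + 871 = 7386
volume 10: 7386 + 871 = 8257
volume 11: 8257 + 871 = 9128
volume 12: 9128 + 871 = 9999
volume 13: 9999 + 871 = 10870
volume 14: 10870 + 871 = 11741
volume 15: 11741 + 871 = 12612
volume 16: 12612 + 871 = 13483
volume 17: 13483 + 871 = 14354
volume 18: 14354 + 871 = 15225
volume 19: 15225 + 871 = 16096
volume 20: 16096 + 871 = 16967
volume 21: 16967 + 871 = 17838
volume 22: 17838 + 871 = 18709
volume 23: 18709 + 871 = 19580
volume 24: 19580 + 871 = 20451
volume 25: 20451 + 871 = 21322
volume 26: 21322 + 871 = 22193
volume 27: 22193 + 871 = 23064
volume 28: 23064 + 871 = 23935
volume 29: 23935 + 871 = 24806
volume 30: 24806 + 871 = 25677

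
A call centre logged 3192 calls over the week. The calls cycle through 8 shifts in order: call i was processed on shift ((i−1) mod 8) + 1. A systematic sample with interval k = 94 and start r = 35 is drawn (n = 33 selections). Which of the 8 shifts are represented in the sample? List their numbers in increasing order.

Consecutive selections differ by k = 94, so their shift numbers differ by 94 mod 8 = 6.
gcd(94, 8) = 2, so the sample visits 8/2 = 4 distinct residues mod 8.
Start 35 is shift 3; the shifts hit are 1, 3, 5, 7.

1, 3, 5, 7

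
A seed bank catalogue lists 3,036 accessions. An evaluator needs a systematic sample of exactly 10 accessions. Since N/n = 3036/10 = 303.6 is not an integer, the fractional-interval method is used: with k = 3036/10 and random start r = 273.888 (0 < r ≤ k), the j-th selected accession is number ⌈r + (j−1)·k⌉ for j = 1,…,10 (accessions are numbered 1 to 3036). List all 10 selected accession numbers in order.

j=1: r + 0k = 273.888 → ⌈·⌉ = 274
j=2: r + 1k = 577.488 → ⌈·⌉ = 578
j=3: r + 2k = 881.088 → ⌈·⌉ = 882
j=4: r + 3k = 1184.688 → ⌈·⌉ = 1185
j=5: r + 4k = 1488.288 → ⌈·⌉ = 1489
j=6: r + 5k = 1791.888 → ⌈·⌉ = 1792
j=7: r + 6k = 2095.488 → ⌈·⌉ = 2096
j=8: r + 7k = 2399.088 → ⌈·⌉ = 2400
j=9: r + 8k = 2702.688 → ⌈·⌉ = 2703
j=10: r + 9k = 3006.288 → ⌈·⌉ = 3007

274, 578, 882, 1185, 1489, 1792, 2096, 2400, 2703, 3007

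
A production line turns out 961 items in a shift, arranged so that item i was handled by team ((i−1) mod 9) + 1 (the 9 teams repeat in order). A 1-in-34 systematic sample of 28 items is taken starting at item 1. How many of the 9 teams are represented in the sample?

9

Consecutive selections differ by k = 34, so their team numbers differ by 34 mod 9 = 7.
gcd(34, 9) = 1, so the sample visits 9/1 = 9 distinct residues mod 9.
Start 1 is team 1; the teams hit are 1, 2, 3, 4, 5, 6, 7, 8, 9.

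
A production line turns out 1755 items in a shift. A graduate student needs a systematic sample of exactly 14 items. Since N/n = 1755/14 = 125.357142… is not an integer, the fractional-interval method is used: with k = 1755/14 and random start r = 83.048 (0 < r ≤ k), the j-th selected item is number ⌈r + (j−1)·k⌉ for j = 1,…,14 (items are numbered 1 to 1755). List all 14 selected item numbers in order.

j=1: r + 0k = 83.048 → ⌈·⌉ = 84
j=2: r + 1k = 208.405142… → ⌈·⌉ = 209
j=3: r + 2k = 333.762285… → ⌈·⌉ = 334
j=4: r + 3k = 459.119428… → ⌈·⌉ = 460
j=5: r + 4k = 584.476571… → ⌈·⌉ = 585
j=6: r + 5k = 709.833714… → ⌈·⌉ = 710
j=7: r + 6k = 835.190857… → ⌈·⌉ = 836
j=8: r + 7k = 960.548 → ⌈·⌉ = 961
j=9: r + 8k = 1085.905142… → ⌈·⌉ = 1086
j=10: r + 9k = 1211.262285… → ⌈·⌉ = 1212
j=11: r + 10k = 1336.619428… → ⌈·⌉ = 1337
j=12: r + 11k = 1461.976571… → ⌈·⌉ = 1462
j=13: r + 12k = 1587.333714… → ⌈·⌉ = 1588
j=14: r + 13k = 1712.690857… → ⌈·⌉ = 1713

84, 209, 334, 460, 585, 710, 836, 961, 1086, 1212, 1337, 1462, 1588, 1713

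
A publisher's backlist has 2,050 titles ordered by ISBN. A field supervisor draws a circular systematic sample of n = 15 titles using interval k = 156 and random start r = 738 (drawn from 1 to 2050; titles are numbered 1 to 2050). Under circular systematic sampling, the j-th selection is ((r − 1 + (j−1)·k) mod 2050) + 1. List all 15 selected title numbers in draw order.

738, 894, 1050, 1206, 1362, 1518, 1674, 1830, 1986, 92, 248, 404, 560, 716, 872

Selection 1: 738
Selection 2: 738 + 156 = 894
Selection 3: 894 + 156 = 1050
Selection 4: 1050 + 156 = 1206
Selection 5: 1206 + 156 = 1362
Selection 6: 1362 + 156 = 1518
Selection 7: 1518 + 156 = 1674
Selection 8: 1674 + 156 = 1830
Selection 9: 1830 + 156 = 1986
Selection 10: 1986 + 156 = 2142 → 2142 − 2050 = 92
Selection 11: 92 + 156 = 248
Selection 12: 248 + 156 = 404
Selection 13: 404 + 156 = 560
Selection 14: 560 + 156 = 716
Selection 15: 716 + 156 = 872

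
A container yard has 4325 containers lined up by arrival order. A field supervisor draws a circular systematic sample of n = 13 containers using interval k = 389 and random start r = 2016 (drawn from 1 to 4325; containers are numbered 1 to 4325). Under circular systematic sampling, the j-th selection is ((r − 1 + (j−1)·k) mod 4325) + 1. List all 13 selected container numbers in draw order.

Selection 1: 2016
Selection 2: 2016 + 389 = 2405
Selection 3: 2405 + 389 = 2794
Selection 4: 2794 + 389 = 3183
Selection 5: 3183 + 389 = 3572
Selection 6: 3572 + 389 = 3961
Selection 7: 3961 + 389 = 4350 → 4350 − 4325 = 25
Selection 8: 25 + 389 = 414
Selection 9: 414 + 389 = 803
Selection 10: 803 + 389 = 1192
Selection 11: 1192 + 389 = 1581
Selection 12: 1581 + 389 = 1970
Selection 13: 1970 + 389 = 2359

2016, 2405, 2794, 3183, 3572, 3961, 25, 414, 803, 1192, 1581, 1970, 2359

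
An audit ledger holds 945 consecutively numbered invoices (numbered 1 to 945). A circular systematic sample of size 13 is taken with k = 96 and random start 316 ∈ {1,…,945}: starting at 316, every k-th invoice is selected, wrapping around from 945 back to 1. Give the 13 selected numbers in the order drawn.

Selection 1: 316
Selection 2: 316 + 96 = 412
Selection 3: 412 + 96 = 508
Selection 4: 508 + 96 = 604
Selection 5: 604 + 96 = 700
Selection 6: 700 + 96 = 796
Selection 7: 796 + 96 = 892
Selection 8: 892 + 96 = 988 → 988 − 945 = 43
Selection 9: 43 + 96 = 139
Selection 10: 139 + 96 = 235
Selection 11: 235 + 96 = 331
Selection 12: 331 + 96 = 427
Selection 13: 427 + 96 = 523

316, 412, 508, 604, 700, 796, 892, 43, 139, 235, 331, 427, 523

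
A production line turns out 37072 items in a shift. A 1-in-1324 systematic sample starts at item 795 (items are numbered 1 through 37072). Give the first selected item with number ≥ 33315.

33895

k = 1324
Steps past start: ⌈(33315 − 795)/1324⌉ = ⌈32520/1324⌉ = 25
Selected item: 795 + 25×1324 = 33895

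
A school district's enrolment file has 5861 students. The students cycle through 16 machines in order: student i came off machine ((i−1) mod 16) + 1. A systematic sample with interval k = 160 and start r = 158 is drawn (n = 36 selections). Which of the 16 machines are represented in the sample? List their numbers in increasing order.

Consecutive selections differ by k = 160, so their machine numbers differ by 160 mod 16 = 0.
gcd(160, 16) = 16, so the sample visits 16/16 = 1 distinct residues mod 16.
Start 158 is machine 14; the machines hit are 14.

14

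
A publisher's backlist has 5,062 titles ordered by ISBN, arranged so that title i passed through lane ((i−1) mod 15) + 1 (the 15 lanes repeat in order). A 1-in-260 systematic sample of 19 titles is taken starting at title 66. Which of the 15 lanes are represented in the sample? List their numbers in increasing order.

Consecutive selections differ by k = 260, so their lane numbers differ by 260 mod 15 = 5.
gcd(260, 15) = 5, so the sample visits 15/5 = 3 distinct residues mod 15.
Start 66 is lane 6; the lanes hit are 1, 6, 11.

1, 6, 11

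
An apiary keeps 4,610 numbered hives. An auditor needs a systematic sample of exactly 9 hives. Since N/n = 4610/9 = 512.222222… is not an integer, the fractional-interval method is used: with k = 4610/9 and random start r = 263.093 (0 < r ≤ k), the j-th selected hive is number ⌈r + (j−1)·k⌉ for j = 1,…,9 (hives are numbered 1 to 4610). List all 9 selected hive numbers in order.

264, 776, 1288, 1800, 2312, 2825, 3337, 3849, 4361

j=1: r + 0k = 263.093 → ⌈·⌉ = 264
j=2: r + 1k = 775.315222… → ⌈·⌉ = 776
j=3: r + 2k = 1287.537444… → ⌈·⌉ = 1288
j=4: r + 3k = 1799.759666… → ⌈·⌉ = 1800
j=5: r + 4k = 2311.981888… → ⌈·⌉ = 2312
j=6: r + 5k = 2824.204111… → ⌈·⌉ = 2825
j=7: r + 6k = 3336.426333… → ⌈·⌉ = 3337
j=8: r + 7k = 3848.648555… → ⌈·⌉ = 3849
j=9: r + 8k = 4360.870777… → ⌈·⌉ = 4361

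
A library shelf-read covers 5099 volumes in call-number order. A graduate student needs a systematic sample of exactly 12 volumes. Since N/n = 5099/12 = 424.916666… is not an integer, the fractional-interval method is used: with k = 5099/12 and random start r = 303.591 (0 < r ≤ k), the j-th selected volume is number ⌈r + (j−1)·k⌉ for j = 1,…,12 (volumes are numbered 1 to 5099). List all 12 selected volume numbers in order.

j=1: r + 0k = 303.591 → ⌈·⌉ = 304
j=2: r + 1k = 728.507666… → ⌈·⌉ = 729
j=3: r + 2k = 1153.424333… → ⌈·⌉ = 1154
j=4: r + 3k = 1578.341 → ⌈·⌉ = 1579
j=5: r + 4k = 2003.257666… → ⌈·⌉ = 2004
j=6: r + 5k = 2428.174333… → ⌈·⌉ = 2429
j=7: r + 6k = 2853.091 → ⌈·⌉ = 2854
j=8: r + 7k = 3278.007666… → ⌈·⌉ = 3279
j=9: r + 8k = 3702.924333… → ⌈·⌉ = 3703
j=10: r + 9k = 4127.841 → ⌈·⌉ = 4128
j=11: r + 10k = 4552.757666… → ⌈·⌉ = 4553
j=12: r + 11k = 4977.674333… → ⌈·⌉ = 4978

304, 729, 1154, 1579, 2004, 2429, 2854, 3279, 3703, 4128, 4553, 4978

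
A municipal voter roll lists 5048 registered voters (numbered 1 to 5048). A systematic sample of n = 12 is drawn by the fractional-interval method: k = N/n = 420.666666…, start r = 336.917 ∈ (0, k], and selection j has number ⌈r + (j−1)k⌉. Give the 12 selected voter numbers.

337, 758, 1179, 1599, 2020, 2441, 2861, 3282, 3703, 4123, 4544, 4965

j=1: r + 0k = 336.917 → ⌈·⌉ = 337
j=2: r + 1k = 757.583666… → ⌈·⌉ = 758
j=3: r + 2k = 1178.250333… → ⌈·⌉ = 1179
j=4: r + 3k = 1598.917 → ⌈·⌉ = 1599
j=5: r + 4k = 2019.583666… → ⌈·⌉ = 2020
j=6: r + 5k = 2440.250333… → ⌈·⌉ = 2441
j=7: r + 6k = 2860.917 → ⌈·⌉ = 2861
j=8: r + 7k = 3281.583666… → ⌈·⌉ = 3282
j=9: r + 8k = 3702.250333… → ⌈·⌉ = 3703
j=10: r + 9k = 4122.917 → ⌈·⌉ = 4123
j=11: r + 10k = 4543.583666… → ⌈·⌉ = 4544
j=12: r + 11k = 4964.250333… → ⌈·⌉ = 4965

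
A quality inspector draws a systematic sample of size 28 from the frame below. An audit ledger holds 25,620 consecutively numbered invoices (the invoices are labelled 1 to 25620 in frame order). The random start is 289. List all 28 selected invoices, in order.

k = N/n = 25620/28 = 915
invoice 1: 289
invoice 2: 289 + 915 = 1204
invoice 3: 1204 + 915 = 2119
invoice 4: 2119 + 915 = 3034
invoice 5: 3034 + 915 = 3949
invoice 6: 3949 + 915 = 4864
invoice 7: 4864 + 915 = 5779
invoice 8: 5779 + 915 = 6694
invoice 9: 6694 + 915 = 7609
invoice 10: 7609 + 915 = 8524
invoice 11: 8524 + 915 = 9439
invoice 12: 9439 + 915 = 10354
invoice 13: 10354 + 915 = 11269
invoice 14: 11269 + 915 = 12184
invoice 15: 12184 + 915 = 13099
invoice 16: 13099 + 915 = 14014
invoice 17: 14014 + 915 = 14929
invoice 18: 14929 + 915 = 15844
invoice 19: 15844 + 915 = 16759
invoice 20: 16759 + 915 = 17674
invoice 21: 17674 + 915 = 18589
invoice 22: 18589 + 915 = 19504
invoice 23: 19504 + 915 = 20419
invoice 24: 20419 + 915 = 21334
invoice 25: 21334 + 915 = 22249
invoice 26: 22249 + 915 = 23164
invoice 27: 23164 + 915 = 24079
invoice 28: 24079 + 915 = 24994

289, 1204, 2119, 3034, 3949, 4864, 5779, 6694, 7609, 8524, 9439, 10354, 11269, 12184, 13099, 14014, 14929, 15844, 16759, 17674, 18589, 19504, 20419, 21334, 22249, 23164, 24079, 24994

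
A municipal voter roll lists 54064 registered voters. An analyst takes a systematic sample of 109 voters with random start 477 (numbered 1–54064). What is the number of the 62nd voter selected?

30733

k = 54064/109 = 496
62nd selection = r + (62−1)·k = 477 + 61×496 = 477 + 30256 = 30733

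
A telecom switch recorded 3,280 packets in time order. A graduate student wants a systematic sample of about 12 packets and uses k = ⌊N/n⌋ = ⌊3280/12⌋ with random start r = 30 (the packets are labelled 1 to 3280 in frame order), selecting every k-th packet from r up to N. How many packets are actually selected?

k = ⌊3280/12⌋ = 273
Achieved size = ⌊(3280 − 30)/273⌋ + 1 = ⌊3250/273⌋ + 1 = 11 + 1 = 12
(last selection: 30 + 11×273 = 3033 ≤ 3280; next would be 3306 > 3280)

12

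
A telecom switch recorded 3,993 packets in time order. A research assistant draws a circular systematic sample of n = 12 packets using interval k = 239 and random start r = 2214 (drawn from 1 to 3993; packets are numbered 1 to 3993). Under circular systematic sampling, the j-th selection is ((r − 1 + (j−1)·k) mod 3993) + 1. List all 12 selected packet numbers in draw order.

2214, 2453, 2692, 2931, 3170, 3409, 3648, 3887, 133, 372, 611, 850

Selection 1: 2214
Selection 2: 2214 + 239 = 2453
Selection 3: 2453 + 239 = 2692
Selection 4: 2692 + 239 = 2931
Selection 5: 2931 + 239 = 3170
Selection 6: 3170 + 239 = 3409
Selection 7: 3409 + 239 = 3648
Selection 8: 3648 + 239 = 3887
Selection 9: 3887 + 239 = 4126 → 4126 − 3993 = 133
Selection 10: 133 + 239 = 372
Selection 11: 372 + 239 = 611
Selection 12: 611 + 239 = 850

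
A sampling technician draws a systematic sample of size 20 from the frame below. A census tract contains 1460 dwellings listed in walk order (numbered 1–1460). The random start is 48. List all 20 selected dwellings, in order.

k = N/n = 1460/20 = 73
dwelling 1: 48
dwelling 2: 48 + 73 = 121
dwelling 3: 121 + 73 = 194
dwelling 4: 194 + 73 = 267
dwelling 5: 267 + 73 = 340
dwelling 6: 340 + 73 = 413
dwelling 7: 413 + 73 = 486
dwelling 8: 486 + 73 = 559
dwelling 9: 559 + 73 = 632
dwelling 10: 632 + 73 = 705
dwelling 11: 705 + 73 = 778
dwelling 12: 778 + 73 = 851
dwelling 13: 851 + 73 = 924
dwelling 14: 924 + 73 = 997
dwelling 15: 997 + 73 = 1070
dwelling 16: 1070 + 73 = 1143
dwelling 17: 1143 + 73 = 1216
dwelling 18: 1216 + 73 = 1289
dwelling 19: 1289 + 73 = 1362
dwelling 20: 1362 + 73 = 1435

48, 121, 194, 267, 340, 413, 486, 559, 632, 705, 778, 851, 924, 997, 1070, 1143, 1216, 1289, 1362, 1435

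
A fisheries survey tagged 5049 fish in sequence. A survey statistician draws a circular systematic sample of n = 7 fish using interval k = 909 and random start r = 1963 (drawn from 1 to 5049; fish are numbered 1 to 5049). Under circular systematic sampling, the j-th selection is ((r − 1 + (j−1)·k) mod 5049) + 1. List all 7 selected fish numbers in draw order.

Selection 1: 1963
Selection 2: 1963 + 909 = 2872
Selection 3: 2872 + 909 = 3781
Selection 4: 3781 + 909 = 4690
Selection 5: 4690 + 909 = 5599 → 5599 − 5049 = 550
Selection 6: 550 + 909 = 1459
Selection 7: 1459 + 909 = 2368

1963, 2872, 3781, 4690, 550, 1459, 2368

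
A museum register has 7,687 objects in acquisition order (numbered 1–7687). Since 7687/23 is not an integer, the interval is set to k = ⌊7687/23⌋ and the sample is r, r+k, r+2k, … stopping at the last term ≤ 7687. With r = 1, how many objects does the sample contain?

24

k = ⌊7687/23⌋ = 334
Achieved size = ⌊(7687 − 1)/334⌋ + 1 = ⌊7686/334⌋ + 1 = 23 + 1 = 24
(last selection: 1 + 23×334 = 7683 ≤ 7687; next would be 8017 > 7687)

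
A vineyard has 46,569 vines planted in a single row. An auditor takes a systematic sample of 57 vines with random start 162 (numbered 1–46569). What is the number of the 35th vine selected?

k = 46569/57 = 817
35th selection = r + (35−1)·k = 162 + 34×817 = 162 + 27778 = 27940

27940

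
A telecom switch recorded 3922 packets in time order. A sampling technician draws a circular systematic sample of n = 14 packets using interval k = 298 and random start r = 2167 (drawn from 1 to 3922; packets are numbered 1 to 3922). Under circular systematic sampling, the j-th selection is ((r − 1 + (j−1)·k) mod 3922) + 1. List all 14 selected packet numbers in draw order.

2167, 2465, 2763, 3061, 3359, 3657, 33, 331, 629, 927, 1225, 1523, 1821, 2119

Selection 1: 2167
Selection 2: 2167 + 298 = 2465
Selection 3: 2465 + 298 = 2763
Selection 4: 2763 + 298 = 3061
Selection 5: 3061 + 298 = 3359
Selection 6: 3359 + 298 = 3657
Selection 7: 3657 + 298 = 3955 → 3955 − 3922 = 33
Selection 8: 33 + 298 = 331
Selection 9: 331 + 298 = 629
Selection 10: 629 + 298 = 927
Selection 11: 927 + 298 = 1225
Selection 12: 1225 + 298 = 1523
Selection 13: 1523 + 298 = 1821
Selection 14: 1821 + 298 = 2119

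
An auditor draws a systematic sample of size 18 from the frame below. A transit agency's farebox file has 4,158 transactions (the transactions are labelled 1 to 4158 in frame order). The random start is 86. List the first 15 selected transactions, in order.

86, 317, 548, 779, 1010, 1241, 1472, 1703, 1934, 2165, 2396, 2627, 2858, 3089, 3320

k = N/n = 4158/18 = 231
transaction 1: 86
transaction 2: 86 + 231 = 317
transaction 3: 317 + 231 = 548
transaction 4: 548 + 231 = 779
transaction 5: 779 + 231 = 1010
transaction 6: 1010 + 231 = 1241
transaction 7: 1241 + 231 = 1472
transaction 8: 1472 + 231 = 1703
transaction 9: 1703 + 231 = 1934
transaction 10: 1934 + 231 = 2165
transaction 11: 2165 + 231 = 2396
transaction 12: 2396 + 231 = 2627
transaction 13: 2627 + 231 = 2858
transaction 14: 2858 + 231 = 3089
transaction 15: 3089 + 231 = 3320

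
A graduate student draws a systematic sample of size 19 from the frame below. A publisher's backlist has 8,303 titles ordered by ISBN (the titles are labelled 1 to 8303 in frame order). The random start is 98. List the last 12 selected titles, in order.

k = N/n = 8303/19 = 437
8th selection = 98 + 7×437 = 3157
9th: 3157 + 437 = 3594
10th: 3594 + 437 = 4031
11th: 4031 + 437 = 4468
12th: 4468 + 437 = 4905
13th: 4905 + 437 = 5342
14th: 5342 + 437 = 5779
15th: 5779 + 437 = 6216
16th: 6216 + 437 = 6653
17th: 6653 + 437 = 7090
18th: 7090 + 437 = 7527
19th: 7527 + 437 = 7964

3157, 3594, 4031, 4468, 4905, 5342, 5779, 6216, 6653, 7090, 7527, 7964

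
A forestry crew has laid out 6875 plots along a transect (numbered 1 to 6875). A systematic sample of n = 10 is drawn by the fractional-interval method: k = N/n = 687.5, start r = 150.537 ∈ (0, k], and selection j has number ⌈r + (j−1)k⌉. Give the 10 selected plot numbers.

j=1: r + 0k = 150.537 → ⌈·⌉ = 151
j=2: r + 1k = 838.037 → ⌈·⌉ = 839
j=3: r + 2k = 1525.537 → ⌈·⌉ = 1526
j=4: r + 3k = 2213.037 → ⌈·⌉ = 2214
j=5: r + 4k = 2900.537 → ⌈·⌉ = 2901
j=6: r + 5k = 3588.037 → ⌈·⌉ = 3589
j=7: r + 6k = 4275.537 → ⌈·⌉ = 4276
j=8: r + 7k = 4963.037 → ⌈·⌉ = 4964
j=9: r + 8k = 5650.537 → ⌈·⌉ = 5651
j=10: r + 9k = 6338.037 → ⌈·⌉ = 6339

151, 839, 1526, 2214, 2901, 3589, 4276, 4964, 5651, 6339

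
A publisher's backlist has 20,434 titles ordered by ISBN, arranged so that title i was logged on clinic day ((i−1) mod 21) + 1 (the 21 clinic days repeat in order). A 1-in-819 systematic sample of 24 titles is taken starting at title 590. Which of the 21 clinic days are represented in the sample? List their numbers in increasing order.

Consecutive selections differ by k = 819, so their clinic day numbers differ by 819 mod 21 = 0.
gcd(819, 21) = 21, so the sample visits 21/21 = 1 distinct residues mod 21.
Start 590 is clinic day 2; the clinic days hit are 2.

2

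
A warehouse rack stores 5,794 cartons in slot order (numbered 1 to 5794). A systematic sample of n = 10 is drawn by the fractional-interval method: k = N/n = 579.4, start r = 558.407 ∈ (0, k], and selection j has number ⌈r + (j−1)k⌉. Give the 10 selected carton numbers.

559, 1138, 1718, 2297, 2877, 3456, 4035, 4615, 5194, 5774

j=1: r + 0k = 558.407 → ⌈·⌉ = 559
j=2: r + 1k = 1137.807 → ⌈·⌉ = 1138
j=3: r + 2k = 1717.207 → ⌈·⌉ = 1718
j=4: r + 3k = 2296.607 → ⌈·⌉ = 2297
j=5: r + 4k = 2876.007 → ⌈·⌉ = 2877
j=6: r + 5k = 3455.407 → ⌈·⌉ = 3456
j=7: r + 6k = 4034.807 → ⌈·⌉ = 4035
j=8: r + 7k = 4614.207 → ⌈·⌉ = 4615
j=9: r + 8k = 5193.607 → ⌈·⌉ = 5194
j=10: r + 9k = 5773.007 → ⌈·⌉ = 5774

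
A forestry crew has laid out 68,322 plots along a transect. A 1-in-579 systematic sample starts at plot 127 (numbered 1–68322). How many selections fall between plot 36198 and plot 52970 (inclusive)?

29

k = 579
First selection ≥ 36198: 127 + ⌈(36198−127)/579⌉·579 = 127 + 63×579 = 36604
Last selection ≤ 52970: 127 + ⌊(52970−127)/579⌋·579 = 127 + 91×579 = 52816
Count = 91 − 63 + 1 = 29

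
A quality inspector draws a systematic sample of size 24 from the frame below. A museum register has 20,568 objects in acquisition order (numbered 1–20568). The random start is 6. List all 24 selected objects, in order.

k = N/n = 20568/24 = 857
object 1: 6
object 2: 6 + 857 = 863
object 3: 863 + 857 = 1720
object 4: 1720 + 857 = 2577
object 5: 2577 + 857 = 3434
object 6: 3434 + 857 = 4291
object 7: 4291 + 857 = 5148
object 8: 5148 + 857 = 6005
object 9: 6005 + 857 = 6862
object 10: 6862 + 857 = 7719
object 11: 7719 + 857 = 8576
object 12: 8576 + 857 = 9433
object 13: 9433 + 857 = 10290
object 14: 10290 + 857 = 11147
object 15: 11147 + 857 = 12004
object 16: 12004 + 857 = 12861
object 17: 12861 + 857 = 13718
object 18: 13718 + 857 = 14575
object 19: 14575 + 857 = 15432
object 20: 15432 + 857 = 16289
object 21: 16289 + 857 = 17146
object 22: 17146 + 857 = 18003
object 23: 18003 + 857 = 18860
object 24: 18860 + 857 = 19717

6, 863, 1720, 2577, 3434, 4291, 5148, 6005, 6862, 7719, 8576, 9433, 10290, 11147, 12004, 12861, 13718, 14575, 15432, 16289, 17146, 18003, 18860, 19717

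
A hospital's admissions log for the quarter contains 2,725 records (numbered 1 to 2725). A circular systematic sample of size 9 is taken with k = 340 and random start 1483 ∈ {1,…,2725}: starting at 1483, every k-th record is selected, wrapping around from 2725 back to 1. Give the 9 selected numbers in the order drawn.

1483, 1823, 2163, 2503, 118, 458, 798, 1138, 1478

Selection 1: 1483
Selection 2: 1483 + 340 = 1823
Selection 3: 1823 + 340 = 2163
Selection 4: 2163 + 340 = 2503
Selection 5: 2503 + 340 = 2843 → 2843 − 2725 = 118
Selection 6: 118 + 340 = 458
Selection 7: 458 + 340 = 798
Selection 8: 798 + 340 = 1138
Selection 9: 1138 + 340 = 1478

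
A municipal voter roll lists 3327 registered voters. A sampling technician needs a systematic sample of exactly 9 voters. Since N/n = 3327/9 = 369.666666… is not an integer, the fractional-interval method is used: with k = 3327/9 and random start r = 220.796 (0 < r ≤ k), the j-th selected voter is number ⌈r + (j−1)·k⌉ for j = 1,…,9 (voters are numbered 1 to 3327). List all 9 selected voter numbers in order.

j=1: r + 0k = 220.796 → ⌈·⌉ = 221
j=2: r + 1k = 590.462666… → ⌈·⌉ = 591
j=3: r + 2k = 960.129333… → ⌈·⌉ = 961
j=4: r + 3k = 1329.796 → ⌈·⌉ = 1330
j=5: r + 4k = 1699.462666… → ⌈·⌉ = 1700
j=6: r + 5k = 2069.129333… → ⌈·⌉ = 2070
j=7: r + 6k = 2438.796 → ⌈·⌉ = 2439
j=8: r + 7k = 2808.462666… → ⌈·⌉ = 2809
j=9: r + 8k = 3178.129333… → ⌈·⌉ = 3179

221, 591, 961, 1330, 1700, 2070, 2439, 2809, 3179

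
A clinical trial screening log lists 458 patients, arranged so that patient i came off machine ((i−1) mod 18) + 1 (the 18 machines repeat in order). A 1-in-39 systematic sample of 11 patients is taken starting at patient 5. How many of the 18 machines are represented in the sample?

Consecutive selections differ by k = 39, so their machine numbers differ by 39 mod 18 = 3.
gcd(39, 18) = 3, so the sample visits 18/3 = 6 distinct residues mod 18.
Start 5 is machine 5; the machines hit are 2, 5, 8, 11, 14, 17.

6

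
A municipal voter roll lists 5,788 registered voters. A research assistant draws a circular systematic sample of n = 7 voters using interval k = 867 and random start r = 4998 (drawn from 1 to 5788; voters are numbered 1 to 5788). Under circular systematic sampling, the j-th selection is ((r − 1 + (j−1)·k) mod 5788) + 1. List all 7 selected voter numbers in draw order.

4998, 77, 944, 1811, 2678, 3545, 4412

Selection 1: 4998
Selection 2: 4998 + 867 = 5865 → 5865 − 5788 = 77
Selection 3: 77 + 867 = 944
Selection 4: 944 + 867 = 1811
Selection 5: 1811 + 867 = 2678
Selection 6: 2678 + 867 = 3545
Selection 7: 3545 + 867 = 4412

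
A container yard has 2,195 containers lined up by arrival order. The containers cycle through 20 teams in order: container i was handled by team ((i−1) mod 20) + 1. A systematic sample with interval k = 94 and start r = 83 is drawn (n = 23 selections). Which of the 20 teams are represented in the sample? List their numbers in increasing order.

1, 3, 5, 7, 9, 11, 13, 15, 17, 19

Consecutive selections differ by k = 94, so their team numbers differ by 94 mod 20 = 14.
gcd(94, 20) = 2, so the sample visits 20/2 = 10 distinct residues mod 20.
Start 83 is team 3; the teams hit are 1, 3, 5, 7, 9, 11, 13, 15, 17, 19.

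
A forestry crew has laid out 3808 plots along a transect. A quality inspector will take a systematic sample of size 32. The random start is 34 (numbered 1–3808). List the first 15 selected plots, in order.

k = N/n = 3808/32 = 119
plot 1: 34
plot 2: 34 + 119 = 153
plot 3: 153 + 119 = 272
plot 4: 272 + 119 = 391
plot 5: 391 + 119 = 510
plot 6: 510 + 119 = 629
plot 7: 629 + 119 = 748
plot 8: 748 + 119 = 867
plot 9: 867 + 119 = 986
plot 10: 986 + 119 = 1105
plot 11: 1105 + 119 = 1224
plot 12: 1224 + 119 = 1343
plot 13: 1343 + 119 = 1462
plot 14: 1462 + 119 = 1581
plot 15: 1581 + 119 = 1700

34, 153, 272, 391, 510, 629, 748, 867, 986, 1105, 1224, 1343, 1462, 1581, 1700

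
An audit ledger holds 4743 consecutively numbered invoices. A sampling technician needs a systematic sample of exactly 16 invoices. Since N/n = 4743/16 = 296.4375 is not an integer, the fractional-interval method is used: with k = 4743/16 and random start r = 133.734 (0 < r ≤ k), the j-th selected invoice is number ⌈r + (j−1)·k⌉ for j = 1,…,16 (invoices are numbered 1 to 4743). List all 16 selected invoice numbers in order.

134, 431, 727, 1024, 1320, 1616, 1913, 2209, 2506, 2802, 3099, 3395, 3691, 3988, 4284, 4581

j=1: r + 0k = 133.734 → ⌈·⌉ = 134
j=2: r + 1k = 430.1715 → ⌈·⌉ = 431
j=3: r + 2k = 726.609 → ⌈·⌉ = 727
j=4: r + 3k = 1023.0465 → ⌈·⌉ = 1024
j=5: r + 4k = 1319.484 → ⌈·⌉ = 1320
j=6: r + 5k = 1615.9215 → ⌈·⌉ = 1616
j=7: r + 6k = 1912.359 → ⌈·⌉ = 1913
j=8: r + 7k = 2208.7965 → ⌈·⌉ = 2209
j=9: r + 8k = 2505.234 → ⌈·⌉ = 2506
j=10: r + 9k = 2801.6715 → ⌈·⌉ = 2802
j=11: r + 10k = 3098.109 → ⌈·⌉ = 3099
j=12: r + 11k = 3394.5465 → ⌈·⌉ = 3395
j=13: r + 12k = 3690.984 → ⌈·⌉ = 3691
j=14: r + 13k = 3987.4215 → ⌈·⌉ = 3988
j=15: r + 14k = 4283.859 → ⌈·⌉ = 4284
j=16: r + 15k = 4580.2965 → ⌈·⌉ = 4581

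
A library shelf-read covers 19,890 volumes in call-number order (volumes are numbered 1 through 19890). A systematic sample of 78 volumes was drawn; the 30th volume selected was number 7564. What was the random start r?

k = 19890/78 = 255
r = 7564 − (30−1)×255 = 7564 − 7395 = 169

169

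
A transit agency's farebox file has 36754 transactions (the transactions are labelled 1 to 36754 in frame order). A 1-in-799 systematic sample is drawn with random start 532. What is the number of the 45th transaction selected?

35688

k = 799
45th selection = r + (45−1)·k = 532 + 44×799 = 532 + 35156 = 35688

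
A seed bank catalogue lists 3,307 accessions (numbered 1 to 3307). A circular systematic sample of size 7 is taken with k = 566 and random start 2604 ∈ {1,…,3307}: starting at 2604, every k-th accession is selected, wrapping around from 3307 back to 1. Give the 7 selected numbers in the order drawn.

2604, 3170, 429, 995, 1561, 2127, 2693

Selection 1: 2604
Selection 2: 2604 + 566 = 3170
Selection 3: 3170 + 566 = 3736 → 3736 − 3307 = 429
Selection 4: 429 + 566 = 995
Selection 5: 995 + 566 = 1561
Selection 6: 1561 + 566 = 2127
Selection 7: 2127 + 566 = 2693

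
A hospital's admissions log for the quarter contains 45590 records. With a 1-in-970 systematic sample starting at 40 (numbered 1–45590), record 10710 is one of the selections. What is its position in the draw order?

12

k = 970
position = (10710 − 40)/970 + 1 = 10670/970 + 1 = 11 + 1 = 12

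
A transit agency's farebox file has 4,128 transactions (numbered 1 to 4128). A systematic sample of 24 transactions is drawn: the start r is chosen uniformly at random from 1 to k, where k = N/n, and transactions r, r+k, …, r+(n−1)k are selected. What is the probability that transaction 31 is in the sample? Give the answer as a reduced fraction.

k = 4128/24 = 172.
Transaction 31 is selected iff r ≡ 31 (mod 172); exactly one such r in {1,…,172}.
Inclusion probability = 1/172.

1/172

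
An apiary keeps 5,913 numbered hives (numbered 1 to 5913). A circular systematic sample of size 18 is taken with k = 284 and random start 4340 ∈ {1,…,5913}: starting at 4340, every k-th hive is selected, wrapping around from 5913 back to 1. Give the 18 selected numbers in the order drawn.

Selection 1: 4340
Selection 2: 4340 + 284 = 4624
Selection 3: 4624 + 284 = 4908
Selection 4: 4908 + 284 = 5192
Selection 5: 5192 + 284 = 5476
Selection 6: 5476 + 284 = 5760
Selection 7: 5760 + 284 = 6044 → 6044 − 5913 = 131
Selection 8: 131 + 284 = 415
Selection 9: 415 + 284 = 699
Selection 10: 699 + 284 = 983
Selection 11: 983 + 284 = 1267
Selection 12: 1267 + 284 = 1551
Selection 13: 1551 + 284 = 1835
Selection 14: 1835 + 284 = 2119
Selection 15: 2119 + 284 = 2403
Selection 16: 2403 + 284 = 2687
Selection 17: 2687 + 284 = 2971
Selection 18: 2971 + 284 = 3255

4340, 4624, 4908, 5192, 5476, 5760, 131, 415, 699, 983, 1267, 1551, 1835, 2119, 2403, 2687, 2971, 3255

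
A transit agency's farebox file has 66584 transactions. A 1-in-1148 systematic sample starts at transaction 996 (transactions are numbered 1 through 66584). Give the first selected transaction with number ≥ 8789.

9032

k = 1148
Steps past start: ⌈(8789 − 996)/1148⌉ = ⌈7793/1148⌉ = 7
Selected transaction: 996 + 7×1148 = 9032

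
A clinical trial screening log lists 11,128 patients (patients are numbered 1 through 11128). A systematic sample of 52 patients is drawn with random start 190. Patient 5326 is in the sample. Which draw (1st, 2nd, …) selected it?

k = 11128/52 = 214
position = (5326 − 190)/214 + 1 = 5136/214 + 1 = 24 + 1 = 25

25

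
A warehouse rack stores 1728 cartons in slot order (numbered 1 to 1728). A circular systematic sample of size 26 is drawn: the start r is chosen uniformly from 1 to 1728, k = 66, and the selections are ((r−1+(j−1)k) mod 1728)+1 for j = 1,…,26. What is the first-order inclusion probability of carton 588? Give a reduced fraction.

13/864

For each position j, as r ranges over 1…1728 the j-th selection hits every carton exactly once, so carton 588 is selected for exactly 26 of the 1728 starts.
Inclusion probability = 26/1728 = 13/864.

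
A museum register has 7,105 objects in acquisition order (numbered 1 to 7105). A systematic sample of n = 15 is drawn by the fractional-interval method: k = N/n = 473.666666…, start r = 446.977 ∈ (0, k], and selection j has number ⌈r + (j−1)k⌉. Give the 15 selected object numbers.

447, 921, 1395, 1868, 2342, 2816, 3289, 3763, 4237, 4710, 5184, 5658, 6131, 6605, 7079

j=1: r + 0k = 446.977 → ⌈·⌉ = 447
j=2: r + 1k = 920.643666… → ⌈·⌉ = 921
j=3: r + 2k = 1394.310333… → ⌈·⌉ = 1395
j=4: r + 3k = 1867.977 → ⌈·⌉ = 1868
j=5: r + 4k = 2341.643666… → ⌈·⌉ = 2342
j=6: r + 5k = 2815.310333… → ⌈·⌉ = 2816
j=7: r + 6k = 3288.977 → ⌈·⌉ = 3289
j=8: r + 7k = 3762.643666… → ⌈·⌉ = 3763
j=9: r + 8k = 4236.310333… → ⌈·⌉ = 4237
j=10: r + 9k = 4709.977 → ⌈·⌉ = 4710
j=11: r + 10k = 5183.643666… → ⌈·⌉ = 5184
j=12: r + 11k = 5657.310333… → ⌈·⌉ = 5658
j=13: r + 12k = 6130.977 → ⌈·⌉ = 6131
j=14: r + 13k = 6604.643666… → ⌈·⌉ = 6605
j=15: r + 14k = 7078.310333… → ⌈·⌉ = 7079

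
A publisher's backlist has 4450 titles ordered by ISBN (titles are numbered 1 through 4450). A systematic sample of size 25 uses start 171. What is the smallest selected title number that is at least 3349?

3375

k = 4450/25 = 178
Steps past start: ⌈(3349 − 171)/178⌉ = ⌈3178/178⌉ = 18
Selected title: 171 + 18×178 = 3375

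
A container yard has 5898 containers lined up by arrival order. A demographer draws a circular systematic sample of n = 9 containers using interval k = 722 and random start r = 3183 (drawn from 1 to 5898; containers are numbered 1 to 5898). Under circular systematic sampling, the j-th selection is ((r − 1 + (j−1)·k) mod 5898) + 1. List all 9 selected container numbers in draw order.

3183, 3905, 4627, 5349, 173, 895, 1617, 2339, 3061

Selection 1: 3183
Selection 2: 3183 + 722 = 3905
Selection 3: 3905 + 722 = 4627
Selection 4: 4627 + 722 = 5349
Selection 5: 5349 + 722 = 6071 → 6071 − 5898 = 173
Selection 6: 173 + 722 = 895
Selection 7: 895 + 722 = 1617
Selection 8: 1617 + 722 = 2339
Selection 9: 2339 + 722 = 3061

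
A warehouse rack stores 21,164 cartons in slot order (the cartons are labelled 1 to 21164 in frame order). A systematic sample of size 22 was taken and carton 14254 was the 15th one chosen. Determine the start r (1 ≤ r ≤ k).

k = 21164/22 = 962
r = 14254 − (15−1)×962 = 14254 − 13468 = 786

786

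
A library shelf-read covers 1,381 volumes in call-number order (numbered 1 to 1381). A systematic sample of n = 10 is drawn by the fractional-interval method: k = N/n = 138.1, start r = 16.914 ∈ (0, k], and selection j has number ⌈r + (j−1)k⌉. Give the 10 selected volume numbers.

17, 156, 294, 432, 570, 708, 846, 984, 1122, 1260

j=1: r + 0k = 16.914 → ⌈·⌉ = 17
j=2: r + 1k = 155.014 → ⌈·⌉ = 156
j=3: r + 2k = 293.114 → ⌈·⌉ = 294
j=4: r + 3k = 431.214 → ⌈·⌉ = 432
j=5: r + 4k = 569.314 → ⌈·⌉ = 570
j=6: r + 5k = 707.414 → ⌈·⌉ = 708
j=7: r + 6k = 845.514 → ⌈·⌉ = 846
j=8: r + 7k = 983.614 → ⌈·⌉ = 984
j=9: r + 8k = 1121.714 → ⌈·⌉ = 1122
j=10: r + 9k = 1259.814 → ⌈·⌉ = 1260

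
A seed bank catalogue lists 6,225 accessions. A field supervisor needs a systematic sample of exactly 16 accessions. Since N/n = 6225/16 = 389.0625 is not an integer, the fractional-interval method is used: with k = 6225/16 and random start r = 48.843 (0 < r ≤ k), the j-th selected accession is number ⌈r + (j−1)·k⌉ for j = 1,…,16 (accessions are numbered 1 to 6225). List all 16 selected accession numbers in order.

j=1: r + 0k = 48.843 → ⌈·⌉ = 49
j=2: r + 1k = 437.9055 → ⌈·⌉ = 438
j=3: r + 2k = 826.968 → ⌈·⌉ = 827
j=4: r + 3k = 1216.0305 → ⌈·⌉ = 1217
j=5: r + 4k = 1605.093 → ⌈·⌉ = 1606
j=6: r + 5k = 1994.1555 → ⌈·⌉ = 1995
j=7: r + 6k = 2383.218 → ⌈·⌉ = 2384
j=8: r + 7k = 2772.2805 → ⌈·⌉ = 2773
j=9: r + 8k = 3161.343 → ⌈·⌉ = 3162
j=10: r + 9k = 3550.4055 → ⌈·⌉ = 3551
j=11: r + 10k = 3939.468 → ⌈·⌉ = 3940
j=12: r + 11k = 4328.5305 → ⌈·⌉ = 4329
j=13: r + 12k = 4717.593 → ⌈·⌉ = 4718
j=14: r + 13k = 5106.6555 → ⌈·⌉ = 5107
j=15: r + 14k = 5495.718 → ⌈·⌉ = 5496
j=16: r + 15k = 5884.7805 → ⌈·⌉ = 5885

49, 438, 827, 1217, 1606, 1995, 2384, 2773, 3162, 3551, 3940, 4329, 4718, 5107, 5496, 5885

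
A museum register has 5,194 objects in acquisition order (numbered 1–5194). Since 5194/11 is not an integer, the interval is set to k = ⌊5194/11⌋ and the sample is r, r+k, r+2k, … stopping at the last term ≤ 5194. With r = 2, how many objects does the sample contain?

12

k = ⌊5194/11⌋ = 472
Achieved size = ⌊(5194 − 2)/472⌋ + 1 = ⌊5192/472⌋ + 1 = 11 + 1 = 12
(last selection: 2 + 11×472 = 5194 ≤ 5194; next would be 5666 > 5194)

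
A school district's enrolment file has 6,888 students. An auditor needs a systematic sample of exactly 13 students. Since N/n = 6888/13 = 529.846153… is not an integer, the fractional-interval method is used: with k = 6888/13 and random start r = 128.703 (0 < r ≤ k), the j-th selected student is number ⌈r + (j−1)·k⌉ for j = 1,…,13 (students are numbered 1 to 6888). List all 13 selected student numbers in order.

j=1: r + 0k = 128.703 → ⌈·⌉ = 129
j=2: r + 1k = 658.549153… → ⌈·⌉ = 659
j=3: r + 2k = 1188.395307… → ⌈·⌉ = 1189
j=4: r + 3k = 1718.241461… → ⌈·⌉ = 1719
j=5: r + 4k = 2248.087615… → ⌈·⌉ = 2249
j=6: r + 5k = 2777.933769… → ⌈·⌉ = 2778
j=7: r + 6k = 3307.779923… → ⌈·⌉ = 3308
j=8: r + 7k = 3837.626076… → ⌈·⌉ = 3838
j=9: r + 8k = 4367.472230… → ⌈·⌉ = 4368
j=10: r + 9k = 4897.318384… → ⌈·⌉ = 4898
j=11: r + 10k = 5427.164538… → ⌈·⌉ = 5428
j=12: r + 11k = 5957.010692… → ⌈·⌉ = 5958
j=13: r + 12k = 6486.856846… → ⌈·⌉ = 6487

129, 659, 1189, 1719, 2249, 2778, 3308, 3838, 4368, 4898, 5428, 5958, 6487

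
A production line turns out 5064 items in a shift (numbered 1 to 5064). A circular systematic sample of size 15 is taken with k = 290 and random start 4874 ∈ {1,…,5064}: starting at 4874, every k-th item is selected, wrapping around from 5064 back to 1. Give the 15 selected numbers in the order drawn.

Selection 1: 4874
Selection 2: 4874 + 290 = 5164 → 5164 − 5064 = 100
Selection 3: 100 + 290 = 390
Selection 4: 390 + 290 = 680
Selection 5: 680 + 290 = 970
Selection 6: 970 + 290 = 1260
Selection 7: 1260 + 290 = 1550
Selection 8: 1550 + 290 = 1840
Selection 9: 1840 + 290 = 2130
Selection 10: 2130 + 290 = 2420
Selection 11: 2420 + 290 = 2710
Selection 12: 2710 + 290 = 3000
Selection 13: 3000 + 290 = 3290
Selection 14: 3290 + 290 = 3580
Selection 15: 3580 + 290 = 3870

4874, 100, 390, 680, 970, 1260, 1550, 1840, 2130, 2420, 2710, 3000, 3290, 3580, 3870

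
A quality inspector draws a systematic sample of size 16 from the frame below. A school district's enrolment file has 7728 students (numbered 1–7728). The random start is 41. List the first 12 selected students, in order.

41, 524, 1007, 1490, 1973, 2456, 2939, 3422, 3905, 4388, 4871, 5354

k = N/n = 7728/16 = 483
student 1: 41
student 2: 41 + 483 = 524
student 3: 524 + 483 = 1007
student 4: 1007 + 483 = 1490
student 5: 1490 + 483 = 1973
student 6: 1973 + 483 = 2456
student 7: 2456 + 483 = 2939
student 8: 2939 + 483 = 3422
student 9: 3422 + 483 = 3905
student 10: 3905 + 483 = 4388
student 11: 4388 + 483 = 4871
student 12: 4871 + 483 = 5354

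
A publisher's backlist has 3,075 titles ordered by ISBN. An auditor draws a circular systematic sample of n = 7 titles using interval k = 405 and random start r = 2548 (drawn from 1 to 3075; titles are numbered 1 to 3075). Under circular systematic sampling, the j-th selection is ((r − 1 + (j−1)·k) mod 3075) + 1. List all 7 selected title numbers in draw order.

Selection 1: 2548
Selection 2: 2548 + 405 = 2953
Selection 3: 2953 + 405 = 3358 → 3358 − 3075 = 283
Selection 4: 283 + 405 = 688
Selection 5: 688 + 405 = 1093
Selection 6: 1093 + 405 = 1498
Selection 7: 1498 + 405 = 1903

2548, 2953, 283, 688, 1093, 1498, 1903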